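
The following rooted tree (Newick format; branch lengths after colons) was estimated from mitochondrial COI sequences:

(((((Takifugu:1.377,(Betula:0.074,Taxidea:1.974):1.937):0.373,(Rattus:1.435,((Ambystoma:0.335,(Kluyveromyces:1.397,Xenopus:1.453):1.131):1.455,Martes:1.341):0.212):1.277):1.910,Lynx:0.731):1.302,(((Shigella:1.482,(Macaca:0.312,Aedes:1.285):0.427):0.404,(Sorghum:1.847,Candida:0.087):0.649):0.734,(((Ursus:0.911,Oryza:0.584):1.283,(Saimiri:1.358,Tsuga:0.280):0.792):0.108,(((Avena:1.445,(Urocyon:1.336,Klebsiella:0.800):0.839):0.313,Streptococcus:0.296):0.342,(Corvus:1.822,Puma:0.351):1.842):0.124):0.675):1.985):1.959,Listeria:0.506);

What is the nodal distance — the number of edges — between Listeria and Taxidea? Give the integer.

7

The MRCA of Listeria and Taxidea is the root of the tree.
From Listeria up to that node: 1 branch. From Taxidea up to the same node: 6 branches. Total: 1 + 6 = 7.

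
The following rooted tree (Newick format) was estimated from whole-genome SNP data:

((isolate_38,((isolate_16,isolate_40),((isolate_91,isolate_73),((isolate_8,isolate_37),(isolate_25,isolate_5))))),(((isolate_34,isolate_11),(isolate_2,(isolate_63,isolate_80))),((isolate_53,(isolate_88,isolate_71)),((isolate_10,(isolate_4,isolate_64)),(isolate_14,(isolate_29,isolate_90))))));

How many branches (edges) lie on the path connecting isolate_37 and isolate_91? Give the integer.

The MRCA of isolate_37 and isolate_91 is the node subtending ((isolate_91,isolate_73),((isolate_8,isolate_37),(isolate_25,isolate_5))).
From isolate_37 up to that node: 3 branches. From isolate_91 up to the same node: 2 branches. Total: 3 + 2 = 5.

5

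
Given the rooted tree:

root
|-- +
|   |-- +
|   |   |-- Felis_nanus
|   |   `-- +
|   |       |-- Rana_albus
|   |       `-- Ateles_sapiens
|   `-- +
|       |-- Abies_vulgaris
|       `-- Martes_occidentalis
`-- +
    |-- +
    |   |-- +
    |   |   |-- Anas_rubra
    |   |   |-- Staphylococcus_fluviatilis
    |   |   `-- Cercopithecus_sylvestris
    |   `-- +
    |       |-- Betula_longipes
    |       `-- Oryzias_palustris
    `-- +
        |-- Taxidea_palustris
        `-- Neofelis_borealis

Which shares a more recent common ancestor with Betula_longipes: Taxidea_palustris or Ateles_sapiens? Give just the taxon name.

The MRCA of Betula_longipes and Taxidea_palustris subtends (((Anas_rubra,Staphylococcus_fluviatilis,Cercopithecus_sylvestris),(Betula_longipes,Oryzias_palustris)),(Taxidea_palustris,Neofelis_borealis)) (7 taxa).
The MRCA of Betula_longipes and Ateles_sapiens is the root, subtending the entire tree (12 taxa).
The first is nested inside the second, so Betula_longipes shares a more recent common ancestor with Taxidea_palustris.

Taxidea_palustris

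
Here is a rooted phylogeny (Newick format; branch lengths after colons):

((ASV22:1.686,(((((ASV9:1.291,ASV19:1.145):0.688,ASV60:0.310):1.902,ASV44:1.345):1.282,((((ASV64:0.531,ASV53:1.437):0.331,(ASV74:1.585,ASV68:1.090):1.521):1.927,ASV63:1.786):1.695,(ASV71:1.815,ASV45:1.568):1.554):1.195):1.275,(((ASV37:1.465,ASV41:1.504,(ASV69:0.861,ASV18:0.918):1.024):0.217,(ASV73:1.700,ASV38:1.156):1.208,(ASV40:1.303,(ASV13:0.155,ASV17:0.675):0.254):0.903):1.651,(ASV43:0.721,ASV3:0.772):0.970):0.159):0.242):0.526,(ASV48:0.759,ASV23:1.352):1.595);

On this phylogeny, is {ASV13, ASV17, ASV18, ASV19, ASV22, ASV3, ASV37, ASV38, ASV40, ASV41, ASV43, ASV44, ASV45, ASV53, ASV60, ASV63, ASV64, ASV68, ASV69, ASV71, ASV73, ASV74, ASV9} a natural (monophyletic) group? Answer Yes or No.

The most recent common ancestor of these taxa subtends (ASV22,(((((ASV9,ASV19),ASV60),ASV44),((((ASV64,ASV53),(ASV74,ASV68)),ASV63),(ASV71,ASV45))),(((ASV37,ASV41,(ASV69,ASV18)),(ASV73,ASV38),(ASV40,(ASV13,ASV17))),(ASV43,ASV3)))).
That clade has exactly 23 tips — every listed taxon and nothing else — so the group is monophyletic.

Yes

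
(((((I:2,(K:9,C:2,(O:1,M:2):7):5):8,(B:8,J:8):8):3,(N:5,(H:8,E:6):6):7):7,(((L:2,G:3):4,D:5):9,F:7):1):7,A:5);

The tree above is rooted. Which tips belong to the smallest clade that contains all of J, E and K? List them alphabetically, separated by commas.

B, C, E, H, I, J, K, M, N, O

Tracing J: it sits inside (B,J).
Tracing E: it sits inside (H,E).
Tracing K: it sits inside (K,C,(O,M)).
The smallest clade enclosing all 3 is (((I,(K,C,(O,M))),(B,J)),(N,(H,E))); the answer is its 10 terminal taxa in alphabetical order.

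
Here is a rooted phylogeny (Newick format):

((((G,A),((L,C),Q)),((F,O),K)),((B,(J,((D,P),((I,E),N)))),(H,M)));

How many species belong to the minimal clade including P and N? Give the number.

5

The MRCA of P and N is the node subtending ((D,P),((I,E),N)).
That clade contains 5 terminal taxa: D, E, I, N, P.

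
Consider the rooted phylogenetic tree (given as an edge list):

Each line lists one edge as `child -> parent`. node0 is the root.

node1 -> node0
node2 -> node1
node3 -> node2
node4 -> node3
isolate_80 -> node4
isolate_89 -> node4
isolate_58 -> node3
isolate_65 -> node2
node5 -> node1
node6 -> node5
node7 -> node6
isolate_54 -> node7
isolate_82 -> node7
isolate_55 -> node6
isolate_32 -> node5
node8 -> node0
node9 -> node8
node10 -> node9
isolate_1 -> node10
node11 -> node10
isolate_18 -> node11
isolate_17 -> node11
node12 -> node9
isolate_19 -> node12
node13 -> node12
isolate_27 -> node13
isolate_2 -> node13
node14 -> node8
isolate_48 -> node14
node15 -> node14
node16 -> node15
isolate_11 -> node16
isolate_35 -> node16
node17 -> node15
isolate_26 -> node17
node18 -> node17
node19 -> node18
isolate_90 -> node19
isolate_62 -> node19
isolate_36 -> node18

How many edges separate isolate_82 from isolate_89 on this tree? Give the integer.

The MRCA of isolate_82 and isolate_89 is the node subtending ((((isolate_80,isolate_89),isolate_58),isolate_65),(((isolate_54,isolate_82),isolate_55),isolate_32)).
From isolate_82 up to that node: 4 branches. From isolate_89 up to the same node: 4 branches. Total: 4 + 4 = 8.

8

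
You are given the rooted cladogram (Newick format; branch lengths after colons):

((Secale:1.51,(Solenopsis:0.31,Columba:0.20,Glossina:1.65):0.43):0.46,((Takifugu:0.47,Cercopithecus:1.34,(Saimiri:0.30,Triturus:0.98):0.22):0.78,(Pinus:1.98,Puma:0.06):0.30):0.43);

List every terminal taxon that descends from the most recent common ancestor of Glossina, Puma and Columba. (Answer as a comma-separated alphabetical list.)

Cercopithecus, Columba, Glossina, Pinus, Puma, Saimiri, Secale, Solenopsis, Takifugu, Triturus

Tracing Glossina: it sits inside (Solenopsis,Columba,Glossina).
Tracing Puma: it sits inside (Pinus,Puma).
Tracing Columba: it sits inside (Solenopsis,Columba,Glossina).
The smallest clade enclosing all 3 is the whole tree (their MRCA is the root), so the answer is all 10 tips in alphabetical order.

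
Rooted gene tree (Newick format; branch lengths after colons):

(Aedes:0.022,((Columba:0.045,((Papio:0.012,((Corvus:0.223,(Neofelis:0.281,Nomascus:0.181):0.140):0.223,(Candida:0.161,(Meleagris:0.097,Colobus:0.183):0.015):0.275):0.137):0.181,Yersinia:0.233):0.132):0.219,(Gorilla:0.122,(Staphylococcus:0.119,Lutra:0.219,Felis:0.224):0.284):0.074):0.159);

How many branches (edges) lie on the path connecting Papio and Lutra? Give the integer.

7

The MRCA of Papio and Lutra is the node subtending ((Columba,((Papio,((Corvus,(Neofelis,Nomascus)),(Candida,(Meleagris,Colobus)))),Yersinia)),(Gorilla,(Staphylococcus,Lutra,Felis))).
From Papio up to that node: 4 branches. From Lutra up to the same node: 3 branches. Total: 4 + 3 = 7.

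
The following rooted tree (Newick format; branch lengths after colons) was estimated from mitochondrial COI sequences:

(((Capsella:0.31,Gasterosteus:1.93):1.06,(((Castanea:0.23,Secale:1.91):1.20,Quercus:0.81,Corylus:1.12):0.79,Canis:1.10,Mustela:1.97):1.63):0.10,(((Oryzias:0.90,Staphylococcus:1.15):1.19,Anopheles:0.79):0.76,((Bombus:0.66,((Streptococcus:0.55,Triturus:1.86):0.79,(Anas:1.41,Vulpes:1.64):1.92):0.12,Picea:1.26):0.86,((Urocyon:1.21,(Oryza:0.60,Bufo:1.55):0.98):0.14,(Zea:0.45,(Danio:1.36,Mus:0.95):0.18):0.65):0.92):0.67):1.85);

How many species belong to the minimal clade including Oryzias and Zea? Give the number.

15

The MRCA of Oryzias and Zea is the node subtending (((Oryzias,Staphylococcus),Anopheles),((Bombus,((Streptococcus,Triturus),(Anas,Vulpes)),Picea),((Urocyon,(Oryza,Bufo)),(Zea,(Danio,Mus))))).
That clade contains 15 terminal taxa: Anas, Anopheles, Bombus, Bufo, Danio, Mus, Oryza, Oryzias, Picea, Staphylococcus, Streptococcus, Triturus, Urocyon, Vulpes, Zea.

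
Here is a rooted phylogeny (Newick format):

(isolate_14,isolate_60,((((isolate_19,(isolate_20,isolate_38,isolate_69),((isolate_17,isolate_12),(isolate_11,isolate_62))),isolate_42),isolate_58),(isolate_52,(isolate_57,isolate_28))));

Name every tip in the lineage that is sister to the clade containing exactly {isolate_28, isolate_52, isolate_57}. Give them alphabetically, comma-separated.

The clade containing exactly {isolate_28, isolate_52, isolate_57} attaches to the tree at the node subtending ((((isolate_19,(isolate_20,isolate_38,isolate_69),((isolate_17,isolate_12),(isolate_11,isolate_62))),isolate_42),isolate_58),(isolate_52,(isolate_57,isolate_28))).
The other lineage descending from that same node — the sister group — is (((isolate_19,(isolate_20,isolate_38,isolate_69),((isolate_17,isolate_12),(isolate_11,isolate_62))),isolate_42),isolate_58); its 10 tips in alphabetical order are the answer.

isolate_11, isolate_12, isolate_17, isolate_19, isolate_20, isolate_38, isolate_42, isolate_58, isolate_62, isolate_69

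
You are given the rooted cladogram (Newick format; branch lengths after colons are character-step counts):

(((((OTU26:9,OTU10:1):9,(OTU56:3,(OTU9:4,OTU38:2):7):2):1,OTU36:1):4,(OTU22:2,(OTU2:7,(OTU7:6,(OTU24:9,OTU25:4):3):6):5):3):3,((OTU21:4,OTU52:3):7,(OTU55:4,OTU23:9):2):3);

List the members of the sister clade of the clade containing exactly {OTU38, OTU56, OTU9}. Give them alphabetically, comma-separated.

OTU10, OTU26

The clade containing exactly {OTU38, OTU56, OTU9} attaches to the tree at the node subtending ((OTU26,OTU10),(OTU56,(OTU9,OTU38))).
The other lineage descending from that same node — the sister group — is (OTU26,OTU10); its 2 tips in alphabetical order are the answer.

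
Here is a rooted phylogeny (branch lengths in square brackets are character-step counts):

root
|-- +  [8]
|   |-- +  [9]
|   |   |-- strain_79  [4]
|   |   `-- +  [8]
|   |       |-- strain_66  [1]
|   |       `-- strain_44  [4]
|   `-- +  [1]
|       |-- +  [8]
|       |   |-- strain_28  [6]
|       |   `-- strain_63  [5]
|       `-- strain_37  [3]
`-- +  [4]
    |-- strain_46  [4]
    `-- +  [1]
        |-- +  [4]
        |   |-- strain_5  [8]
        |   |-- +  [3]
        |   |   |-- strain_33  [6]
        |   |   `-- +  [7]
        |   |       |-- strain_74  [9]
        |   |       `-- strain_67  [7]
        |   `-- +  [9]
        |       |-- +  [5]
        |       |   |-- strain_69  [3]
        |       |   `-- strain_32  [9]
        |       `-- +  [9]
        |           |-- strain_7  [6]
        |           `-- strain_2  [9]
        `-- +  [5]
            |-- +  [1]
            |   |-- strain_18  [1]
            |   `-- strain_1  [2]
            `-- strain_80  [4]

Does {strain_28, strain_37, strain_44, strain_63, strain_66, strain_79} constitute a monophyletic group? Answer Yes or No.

Yes

The most recent common ancestor of these taxa subtends ((strain_79,(strain_66,strain_44)),((strain_28,strain_63),strain_37)).
That clade has exactly 6 tips — every listed taxon and nothing else — so the group is monophyletic.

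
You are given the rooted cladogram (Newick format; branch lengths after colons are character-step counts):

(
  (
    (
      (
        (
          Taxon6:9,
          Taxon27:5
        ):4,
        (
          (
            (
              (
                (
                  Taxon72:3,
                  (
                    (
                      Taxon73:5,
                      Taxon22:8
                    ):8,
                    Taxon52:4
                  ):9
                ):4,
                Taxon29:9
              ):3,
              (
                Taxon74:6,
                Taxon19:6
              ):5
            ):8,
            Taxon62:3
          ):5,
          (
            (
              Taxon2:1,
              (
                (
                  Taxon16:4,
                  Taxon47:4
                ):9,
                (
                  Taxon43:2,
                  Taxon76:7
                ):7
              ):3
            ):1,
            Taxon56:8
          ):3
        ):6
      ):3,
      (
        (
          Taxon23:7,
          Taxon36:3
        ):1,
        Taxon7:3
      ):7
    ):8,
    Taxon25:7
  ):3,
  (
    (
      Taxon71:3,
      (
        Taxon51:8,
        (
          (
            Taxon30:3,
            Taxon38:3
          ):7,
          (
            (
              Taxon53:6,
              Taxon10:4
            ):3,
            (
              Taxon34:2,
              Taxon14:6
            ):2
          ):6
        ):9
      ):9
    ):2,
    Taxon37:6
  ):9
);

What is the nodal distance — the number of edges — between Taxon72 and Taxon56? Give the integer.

The MRCA of Taxon72 and Taxon56 is the node subtending (((((Taxon72,((Taxon73,Taxon22),Taxon52)),Taxon29),(Taxon74,Taxon19)),Taxon62),((Taxon2,((Taxon16,Taxon47),(Taxon43,Taxon76))),Taxon56)).
From Taxon72 up to that node: 5 branches. From Taxon56 up to the same node: 2 branches. Total: 5 + 2 = 7.

7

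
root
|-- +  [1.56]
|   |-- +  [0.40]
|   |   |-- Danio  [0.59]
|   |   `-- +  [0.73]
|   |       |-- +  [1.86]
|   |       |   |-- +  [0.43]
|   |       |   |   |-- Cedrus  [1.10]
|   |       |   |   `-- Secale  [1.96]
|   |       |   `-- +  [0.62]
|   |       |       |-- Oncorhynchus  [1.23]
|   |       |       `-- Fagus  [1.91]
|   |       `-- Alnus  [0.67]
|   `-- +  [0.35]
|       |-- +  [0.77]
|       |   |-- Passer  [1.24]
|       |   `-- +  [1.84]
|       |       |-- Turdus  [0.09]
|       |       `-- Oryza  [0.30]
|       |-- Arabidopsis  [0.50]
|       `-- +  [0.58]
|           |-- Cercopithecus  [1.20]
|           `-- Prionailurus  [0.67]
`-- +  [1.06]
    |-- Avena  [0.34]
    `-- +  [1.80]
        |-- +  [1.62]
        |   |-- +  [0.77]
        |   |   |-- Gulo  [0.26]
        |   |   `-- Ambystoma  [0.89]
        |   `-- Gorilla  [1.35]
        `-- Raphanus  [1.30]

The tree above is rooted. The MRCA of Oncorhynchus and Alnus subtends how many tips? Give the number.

The MRCA of Oncorhynchus and Alnus is the node subtending (((Cedrus,Secale),(Oncorhynchus,Fagus)),Alnus).
That clade contains 5 terminal taxa: Alnus, Cedrus, Fagus, Oncorhynchus, Secale.

5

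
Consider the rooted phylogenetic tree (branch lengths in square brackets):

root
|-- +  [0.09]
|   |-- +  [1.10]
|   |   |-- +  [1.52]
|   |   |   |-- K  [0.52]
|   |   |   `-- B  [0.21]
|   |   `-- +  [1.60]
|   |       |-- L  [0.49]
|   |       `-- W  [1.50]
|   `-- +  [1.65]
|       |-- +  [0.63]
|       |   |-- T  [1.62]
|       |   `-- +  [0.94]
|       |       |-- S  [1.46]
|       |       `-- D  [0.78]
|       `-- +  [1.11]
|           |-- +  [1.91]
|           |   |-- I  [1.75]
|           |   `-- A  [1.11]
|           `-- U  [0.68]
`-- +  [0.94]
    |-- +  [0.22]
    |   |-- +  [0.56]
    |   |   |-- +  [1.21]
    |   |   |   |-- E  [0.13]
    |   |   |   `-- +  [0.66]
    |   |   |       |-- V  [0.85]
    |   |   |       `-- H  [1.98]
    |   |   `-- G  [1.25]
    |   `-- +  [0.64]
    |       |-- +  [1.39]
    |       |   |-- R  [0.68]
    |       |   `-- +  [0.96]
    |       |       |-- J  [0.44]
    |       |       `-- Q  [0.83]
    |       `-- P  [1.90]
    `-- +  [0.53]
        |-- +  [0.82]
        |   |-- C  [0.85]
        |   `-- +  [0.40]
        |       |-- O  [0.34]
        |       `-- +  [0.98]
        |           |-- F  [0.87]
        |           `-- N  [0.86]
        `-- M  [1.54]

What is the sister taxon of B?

K

B attaches to the tree at the node subtending (K,B).
The other lineage descending from that same node — the sister group — is the single tip K.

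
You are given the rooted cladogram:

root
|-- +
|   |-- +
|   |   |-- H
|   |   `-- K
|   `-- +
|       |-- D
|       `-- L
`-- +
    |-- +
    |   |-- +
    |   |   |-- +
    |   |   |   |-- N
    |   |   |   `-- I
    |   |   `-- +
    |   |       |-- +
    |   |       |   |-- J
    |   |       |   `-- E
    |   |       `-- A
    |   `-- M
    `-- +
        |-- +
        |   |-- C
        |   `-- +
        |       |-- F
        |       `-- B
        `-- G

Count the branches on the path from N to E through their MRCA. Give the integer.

The MRCA of N and E is the node subtending ((N,I),((J,E),A)).
From N up to that node: 2 branches. From E up to the same node: 3 branches. Total: 2 + 3 = 5.

5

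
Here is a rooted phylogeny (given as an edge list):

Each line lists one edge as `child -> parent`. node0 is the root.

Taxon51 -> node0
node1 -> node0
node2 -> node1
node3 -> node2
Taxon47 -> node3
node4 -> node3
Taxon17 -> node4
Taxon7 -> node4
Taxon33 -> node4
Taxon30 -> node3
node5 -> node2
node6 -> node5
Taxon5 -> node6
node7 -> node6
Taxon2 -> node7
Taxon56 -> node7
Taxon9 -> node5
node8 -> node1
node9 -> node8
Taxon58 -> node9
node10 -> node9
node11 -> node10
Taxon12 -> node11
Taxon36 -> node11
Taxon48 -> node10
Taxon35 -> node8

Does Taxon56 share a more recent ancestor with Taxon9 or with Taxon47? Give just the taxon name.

The MRCA of Taxon56 and Taxon9 subtends ((Taxon5,(Taxon2,Taxon56)),Taxon9) (4 taxa).
The MRCA of Taxon56 and Taxon47 subtends ((Taxon47,(Taxon17,Taxon7,Taxon33),Taxon30),((Taxon5,(Taxon2,Taxon56)),Taxon9)) (9 taxa).
The first is nested inside the second, so Taxon56 shares a more recent common ancestor with Taxon9.

Taxon9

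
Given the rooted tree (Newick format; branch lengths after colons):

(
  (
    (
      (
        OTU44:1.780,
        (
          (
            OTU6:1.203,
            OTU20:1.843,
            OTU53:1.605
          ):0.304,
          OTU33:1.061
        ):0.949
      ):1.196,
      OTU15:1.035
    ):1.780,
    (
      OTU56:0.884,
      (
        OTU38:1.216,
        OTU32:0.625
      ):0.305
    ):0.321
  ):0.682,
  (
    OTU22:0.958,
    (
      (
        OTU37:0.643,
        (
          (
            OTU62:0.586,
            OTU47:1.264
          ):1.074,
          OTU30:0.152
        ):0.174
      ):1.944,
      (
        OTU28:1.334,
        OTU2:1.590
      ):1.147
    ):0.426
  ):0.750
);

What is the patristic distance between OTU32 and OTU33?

The path runs OTU32 → … → MRCA → … → OTU33; the MRCA is the node subtending (((OTU44,((OTU6,OTU20,OTU53),OTU33)),OTU15),(OTU56,(OTU38,OTU32))).
Branch lengths along that path: 0.625 + 0.305 + 0.321 + 1.780 + 1.196 + 0.949 + 1.061 = 6.237.

6.237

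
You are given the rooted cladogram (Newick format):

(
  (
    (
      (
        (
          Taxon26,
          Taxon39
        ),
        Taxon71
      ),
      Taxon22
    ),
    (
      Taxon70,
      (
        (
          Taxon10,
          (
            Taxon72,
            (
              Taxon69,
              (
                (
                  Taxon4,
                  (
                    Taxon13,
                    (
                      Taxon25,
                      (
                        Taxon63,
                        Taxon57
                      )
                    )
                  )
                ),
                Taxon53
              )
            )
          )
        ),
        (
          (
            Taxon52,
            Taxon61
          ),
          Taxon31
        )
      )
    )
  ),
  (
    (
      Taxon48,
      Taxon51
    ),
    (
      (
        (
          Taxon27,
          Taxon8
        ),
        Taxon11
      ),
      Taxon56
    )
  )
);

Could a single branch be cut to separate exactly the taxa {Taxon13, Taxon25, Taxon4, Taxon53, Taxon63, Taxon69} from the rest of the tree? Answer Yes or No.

No

The MRCA of the listed taxa subtends (Taxon69,((Taxon4,(Taxon13,(Taxon25,(Taxon63,Taxon57)))),Taxon53)).
That clade also contains Taxon57, which is not in the proposed group, so the group is not monophyletic.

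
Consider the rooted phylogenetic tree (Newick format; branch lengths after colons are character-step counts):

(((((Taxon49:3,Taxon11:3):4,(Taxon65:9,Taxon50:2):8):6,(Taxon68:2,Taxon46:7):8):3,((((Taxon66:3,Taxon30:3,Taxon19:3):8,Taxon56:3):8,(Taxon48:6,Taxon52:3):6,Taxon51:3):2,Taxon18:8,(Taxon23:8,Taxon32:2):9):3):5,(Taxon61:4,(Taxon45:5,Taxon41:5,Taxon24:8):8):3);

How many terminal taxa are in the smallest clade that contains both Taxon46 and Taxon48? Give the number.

16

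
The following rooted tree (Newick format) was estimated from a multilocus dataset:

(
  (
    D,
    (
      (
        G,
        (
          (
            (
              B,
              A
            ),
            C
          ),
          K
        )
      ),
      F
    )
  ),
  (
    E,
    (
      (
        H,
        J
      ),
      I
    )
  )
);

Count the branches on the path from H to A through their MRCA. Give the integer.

11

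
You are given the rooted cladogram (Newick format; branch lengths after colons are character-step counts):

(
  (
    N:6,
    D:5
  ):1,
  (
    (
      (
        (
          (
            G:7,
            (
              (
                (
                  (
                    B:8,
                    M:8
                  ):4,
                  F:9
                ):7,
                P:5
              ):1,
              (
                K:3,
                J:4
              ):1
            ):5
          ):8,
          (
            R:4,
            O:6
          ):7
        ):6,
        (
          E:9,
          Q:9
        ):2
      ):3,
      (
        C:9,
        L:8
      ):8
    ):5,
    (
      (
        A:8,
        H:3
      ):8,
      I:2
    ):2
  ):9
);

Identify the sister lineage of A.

A attaches to the tree at the node subtending (A,H).
The other lineage descending from that same node — the sister group — is the single tip H.

H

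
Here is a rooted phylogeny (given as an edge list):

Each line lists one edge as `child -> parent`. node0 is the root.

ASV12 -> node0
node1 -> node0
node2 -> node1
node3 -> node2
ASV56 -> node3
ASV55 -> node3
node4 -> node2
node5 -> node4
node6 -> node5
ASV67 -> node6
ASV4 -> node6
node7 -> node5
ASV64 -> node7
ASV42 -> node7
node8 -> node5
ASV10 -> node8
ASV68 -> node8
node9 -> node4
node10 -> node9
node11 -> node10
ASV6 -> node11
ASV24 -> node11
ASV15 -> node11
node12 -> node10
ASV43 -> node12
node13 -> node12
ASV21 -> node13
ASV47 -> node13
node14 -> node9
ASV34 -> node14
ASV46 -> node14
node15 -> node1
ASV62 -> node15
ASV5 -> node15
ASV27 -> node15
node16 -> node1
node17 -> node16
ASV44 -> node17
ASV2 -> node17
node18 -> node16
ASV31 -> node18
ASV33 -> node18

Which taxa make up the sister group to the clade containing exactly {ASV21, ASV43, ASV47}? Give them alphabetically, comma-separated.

ASV15, ASV24, ASV6

The clade containing exactly {ASV21, ASV43, ASV47} attaches to the tree at the node subtending ((ASV6,ASV24,ASV15),(ASV43,(ASV21,ASV47))).
The other lineage descending from that same node — the sister group — is (ASV6,ASV24,ASV15); its 3 tips in alphabetical order are the answer.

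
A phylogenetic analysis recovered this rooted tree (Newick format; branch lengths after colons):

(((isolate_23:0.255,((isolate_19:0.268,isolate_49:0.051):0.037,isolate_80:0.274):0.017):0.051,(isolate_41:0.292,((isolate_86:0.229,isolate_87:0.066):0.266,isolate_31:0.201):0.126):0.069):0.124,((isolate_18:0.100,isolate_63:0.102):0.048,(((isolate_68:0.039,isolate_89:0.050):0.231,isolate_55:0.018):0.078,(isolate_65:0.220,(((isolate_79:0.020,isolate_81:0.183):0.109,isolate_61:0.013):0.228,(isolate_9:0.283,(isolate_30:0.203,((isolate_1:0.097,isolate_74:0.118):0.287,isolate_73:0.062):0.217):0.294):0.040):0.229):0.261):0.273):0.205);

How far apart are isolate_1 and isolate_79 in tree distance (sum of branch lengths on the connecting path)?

The path runs isolate_1 → … → MRCA → … → isolate_79; the MRCA is the node subtending (((isolate_79,isolate_81),isolate_61),(isolate_9,(isolate_30,((isolate_1,isolate_74),isolate_73)))).
Branch lengths along that path: 0.097 + 0.287 + 0.217 + 0.294 + 0.040 + 0.228 + 0.109 + 0.020 = 1.292.

1.292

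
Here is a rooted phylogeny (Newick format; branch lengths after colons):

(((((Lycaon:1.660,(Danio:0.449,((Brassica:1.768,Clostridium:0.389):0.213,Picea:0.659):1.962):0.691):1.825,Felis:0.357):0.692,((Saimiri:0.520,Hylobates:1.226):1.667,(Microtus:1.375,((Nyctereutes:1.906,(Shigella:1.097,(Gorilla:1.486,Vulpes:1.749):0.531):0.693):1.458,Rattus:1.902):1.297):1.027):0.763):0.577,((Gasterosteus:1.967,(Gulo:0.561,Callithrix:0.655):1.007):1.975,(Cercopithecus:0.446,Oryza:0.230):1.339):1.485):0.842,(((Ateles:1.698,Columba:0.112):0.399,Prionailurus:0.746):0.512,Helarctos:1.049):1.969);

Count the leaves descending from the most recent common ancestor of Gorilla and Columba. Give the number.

The MRCA of Gorilla and Columba is the root, so the clade is the entire tree.
That clade contains 23 terminal taxa: Ateles, Brassica, Callithrix, Cercopithecus, Clostridium, Columba, Danio, Felis, Gasterosteus, Gorilla, Gulo, Helarctos, Hylobates, Lycaon, Microtus, Nyctereutes, Oryza, Picea, Prionailurus, Rattus, Saimiri, Shigella, Vulpes.

23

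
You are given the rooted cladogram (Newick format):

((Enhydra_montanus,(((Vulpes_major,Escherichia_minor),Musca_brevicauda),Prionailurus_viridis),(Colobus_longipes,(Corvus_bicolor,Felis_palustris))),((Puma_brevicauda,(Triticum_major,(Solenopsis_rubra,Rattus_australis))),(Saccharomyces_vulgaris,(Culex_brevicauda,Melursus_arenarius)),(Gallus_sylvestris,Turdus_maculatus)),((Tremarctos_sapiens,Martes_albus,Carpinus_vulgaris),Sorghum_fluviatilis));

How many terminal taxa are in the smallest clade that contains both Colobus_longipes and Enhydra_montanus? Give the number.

8

The MRCA of Colobus_longipes and Enhydra_montanus is the node subtending (Enhydra_montanus,(((Vulpes_major,Escherichia_minor),Musca_brevicauda),Prionailurus_viridis),(Colobus_longipes,(Corvus_bicolor,Felis_palustris))).
That clade contains 8 terminal taxa: Colobus_longipes, Corvus_bicolor, Enhydra_montanus, Escherichia_minor, Felis_palustris, Musca_brevicauda, Prionailurus_viridis, Vulpes_major.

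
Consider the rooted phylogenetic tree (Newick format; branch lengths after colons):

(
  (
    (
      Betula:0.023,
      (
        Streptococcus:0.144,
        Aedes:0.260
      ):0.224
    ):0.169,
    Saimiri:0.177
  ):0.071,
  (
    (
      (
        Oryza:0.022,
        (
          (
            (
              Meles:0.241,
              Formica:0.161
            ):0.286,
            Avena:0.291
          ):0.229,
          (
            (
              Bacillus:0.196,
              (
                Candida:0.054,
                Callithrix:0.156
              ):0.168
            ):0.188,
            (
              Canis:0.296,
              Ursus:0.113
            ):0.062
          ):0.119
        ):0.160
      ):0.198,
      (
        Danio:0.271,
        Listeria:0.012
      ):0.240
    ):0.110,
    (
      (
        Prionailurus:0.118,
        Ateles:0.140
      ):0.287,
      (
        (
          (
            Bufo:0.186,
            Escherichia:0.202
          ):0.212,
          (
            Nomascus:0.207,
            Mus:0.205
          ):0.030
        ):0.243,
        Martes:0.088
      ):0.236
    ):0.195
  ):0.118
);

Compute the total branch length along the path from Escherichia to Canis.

The path runs Escherichia → … → MRCA → … → Canis; the MRCA is the node subtending (((Oryza,(((Meles,Formica),Avena),((Bacillus,(Candida,Callithrix)),(Canis,Ursus)))),(Danio,Listeria)),((Prionailurus,Ateles),(((Bufo,Escherichia),(Nomascus,Mus)),Martes))).
Branch lengths along that path: 0.202 + 0.212 + 0.243 + 0.236 + 0.195 + 0.110 + 0.198 + 0.160 + 0.119 + 0.062 + 0.296 = 2.033.

2.033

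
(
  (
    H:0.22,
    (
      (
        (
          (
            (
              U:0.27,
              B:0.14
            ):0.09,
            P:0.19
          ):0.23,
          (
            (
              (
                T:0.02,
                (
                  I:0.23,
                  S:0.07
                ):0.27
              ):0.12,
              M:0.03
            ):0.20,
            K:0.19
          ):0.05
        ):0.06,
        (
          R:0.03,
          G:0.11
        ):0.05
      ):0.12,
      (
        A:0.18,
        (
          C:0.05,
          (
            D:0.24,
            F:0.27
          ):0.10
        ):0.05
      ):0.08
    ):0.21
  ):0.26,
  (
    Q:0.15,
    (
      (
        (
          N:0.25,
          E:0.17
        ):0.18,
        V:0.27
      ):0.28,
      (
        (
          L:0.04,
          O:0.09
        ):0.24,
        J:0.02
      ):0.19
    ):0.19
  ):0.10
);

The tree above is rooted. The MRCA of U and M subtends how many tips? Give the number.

8

The MRCA of U and M is the node subtending (((U,B),P),(((T,(I,S)),M),K)).
That clade contains 8 terminal taxa: B, I, K, M, P, S, T, U.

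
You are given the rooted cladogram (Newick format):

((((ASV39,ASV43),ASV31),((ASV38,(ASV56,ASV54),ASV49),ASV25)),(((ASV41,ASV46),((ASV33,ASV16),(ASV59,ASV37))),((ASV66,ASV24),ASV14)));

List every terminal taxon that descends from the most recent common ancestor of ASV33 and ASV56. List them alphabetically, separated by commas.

Tracing ASV33: it sits inside (ASV33,ASV16).
Tracing ASV56: it sits inside (ASV56,ASV54).
The smallest clade enclosing both is the whole tree (their MRCA is the root), so the answer is all 17 tips in alphabetical order.

ASV14, ASV16, ASV24, ASV25, ASV31, ASV33, ASV37, ASV38, ASV39, ASV41, ASV43, ASV46, ASV49, ASV54, ASV56, ASV59, ASV66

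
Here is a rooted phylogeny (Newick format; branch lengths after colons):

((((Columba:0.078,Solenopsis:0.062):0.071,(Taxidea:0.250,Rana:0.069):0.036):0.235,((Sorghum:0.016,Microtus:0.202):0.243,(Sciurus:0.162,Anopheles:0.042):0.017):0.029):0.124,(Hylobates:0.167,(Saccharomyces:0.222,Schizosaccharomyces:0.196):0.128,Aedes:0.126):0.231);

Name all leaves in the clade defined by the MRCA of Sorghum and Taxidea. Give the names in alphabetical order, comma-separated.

Tracing Sorghum: it sits inside (Sorghum,Microtus).
Tracing Taxidea: it sits inside (Taxidea,Rana).
The smallest clade enclosing both is (((Columba,Solenopsis),(Taxidea,Rana)),((Sorghum,Microtus),(Sciurus,Anopheles))); the answer is its 8 terminal taxa in alphabetical order.

Anopheles, Columba, Microtus, Rana, Sciurus, Solenopsis, Sorghum, Taxidea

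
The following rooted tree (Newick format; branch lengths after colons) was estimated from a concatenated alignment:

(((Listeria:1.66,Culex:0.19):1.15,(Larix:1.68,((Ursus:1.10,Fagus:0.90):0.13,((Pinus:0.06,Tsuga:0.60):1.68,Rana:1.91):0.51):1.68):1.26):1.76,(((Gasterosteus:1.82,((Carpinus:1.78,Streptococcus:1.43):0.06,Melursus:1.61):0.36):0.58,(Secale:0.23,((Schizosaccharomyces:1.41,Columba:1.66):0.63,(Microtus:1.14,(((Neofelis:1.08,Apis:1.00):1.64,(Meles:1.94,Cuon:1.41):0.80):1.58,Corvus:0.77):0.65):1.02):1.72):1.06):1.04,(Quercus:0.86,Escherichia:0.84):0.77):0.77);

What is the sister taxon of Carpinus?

Streptococcus

Carpinus attaches to the tree at the node subtending (Carpinus,Streptococcus).
The other lineage descending from that same node — the sister group — is the single tip Streptococcus.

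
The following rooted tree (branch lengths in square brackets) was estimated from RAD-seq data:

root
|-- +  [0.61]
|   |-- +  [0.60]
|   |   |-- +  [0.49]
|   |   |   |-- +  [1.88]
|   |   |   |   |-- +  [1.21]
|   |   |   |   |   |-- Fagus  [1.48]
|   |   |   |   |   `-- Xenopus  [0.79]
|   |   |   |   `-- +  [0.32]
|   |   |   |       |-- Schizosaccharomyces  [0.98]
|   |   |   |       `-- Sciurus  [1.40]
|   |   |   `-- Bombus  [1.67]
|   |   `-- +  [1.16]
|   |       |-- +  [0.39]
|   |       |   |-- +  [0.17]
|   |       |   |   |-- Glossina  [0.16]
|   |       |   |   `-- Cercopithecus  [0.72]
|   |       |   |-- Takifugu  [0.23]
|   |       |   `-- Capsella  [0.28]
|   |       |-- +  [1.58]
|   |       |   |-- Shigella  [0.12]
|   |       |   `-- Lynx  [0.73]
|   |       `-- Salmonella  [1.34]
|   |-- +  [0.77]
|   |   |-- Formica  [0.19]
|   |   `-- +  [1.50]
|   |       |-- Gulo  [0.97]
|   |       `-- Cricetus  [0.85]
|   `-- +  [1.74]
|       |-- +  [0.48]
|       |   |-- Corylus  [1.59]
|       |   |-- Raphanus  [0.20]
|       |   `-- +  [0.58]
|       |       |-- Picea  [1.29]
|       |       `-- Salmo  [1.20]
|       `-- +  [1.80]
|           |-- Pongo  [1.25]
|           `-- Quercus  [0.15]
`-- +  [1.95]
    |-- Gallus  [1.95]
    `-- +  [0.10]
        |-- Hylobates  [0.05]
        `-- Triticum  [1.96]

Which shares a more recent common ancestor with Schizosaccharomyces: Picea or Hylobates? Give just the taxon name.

The MRCA of Schizosaccharomyces and Picea subtends (((((Fagus,Xenopus),(Schizosaccharomyces,Sciurus)),Bombus),(((Glossina,Cercopithecus),Takifugu,Capsella),(Shigella,Lynx),Salmonella)),(Formica,(Gulo,Cricetus)),((Corylus,Raphanus,(Picea,Salmo)),(Pongo,Quercus))) (21 taxa).
The MRCA of Schizosaccharomyces and Hylobates is the root, subtending the entire tree (24 taxa).
The first is nested inside the second, so Schizosaccharomyces shares a more recent common ancestor with Picea.

Picea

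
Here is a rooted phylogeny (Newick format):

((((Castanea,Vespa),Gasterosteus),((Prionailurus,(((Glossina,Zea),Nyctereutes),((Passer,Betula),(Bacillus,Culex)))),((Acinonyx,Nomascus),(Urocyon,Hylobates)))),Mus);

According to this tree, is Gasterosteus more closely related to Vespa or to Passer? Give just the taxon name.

The MRCA of Gasterosteus and Vespa subtends ((Castanea,Vespa),Gasterosteus) (3 taxa).
The MRCA of Gasterosteus and Passer subtends (((Castanea,Vespa),Gasterosteus),((Prionailurus,(((Glossina,Zea),Nyctereutes),((Passer,Betula),(Bacillus,Culex)))),((Acinonyx,Nomascus),(Urocyon,Hylobates)))) (15 taxa).
The first is nested inside the second, so Gasterosteus shares a more recent common ancestor with Vespa.

Vespa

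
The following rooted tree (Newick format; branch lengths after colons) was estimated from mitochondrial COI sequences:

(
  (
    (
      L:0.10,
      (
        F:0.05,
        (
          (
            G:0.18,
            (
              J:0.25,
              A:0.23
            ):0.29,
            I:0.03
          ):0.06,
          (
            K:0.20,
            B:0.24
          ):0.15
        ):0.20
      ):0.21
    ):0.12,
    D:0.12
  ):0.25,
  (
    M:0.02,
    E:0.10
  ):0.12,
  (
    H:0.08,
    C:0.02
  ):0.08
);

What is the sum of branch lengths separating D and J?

The path runs D → … → MRCA → … → J; the MRCA is the node subtending ((L,(F,((G,(J,A),I),(K,B)))),D).
Branch lengths along that path: 0.12 + 0.12 + 0.21 + 0.20 + 0.06 + 0.29 + 0.25 = 1.25.

1.25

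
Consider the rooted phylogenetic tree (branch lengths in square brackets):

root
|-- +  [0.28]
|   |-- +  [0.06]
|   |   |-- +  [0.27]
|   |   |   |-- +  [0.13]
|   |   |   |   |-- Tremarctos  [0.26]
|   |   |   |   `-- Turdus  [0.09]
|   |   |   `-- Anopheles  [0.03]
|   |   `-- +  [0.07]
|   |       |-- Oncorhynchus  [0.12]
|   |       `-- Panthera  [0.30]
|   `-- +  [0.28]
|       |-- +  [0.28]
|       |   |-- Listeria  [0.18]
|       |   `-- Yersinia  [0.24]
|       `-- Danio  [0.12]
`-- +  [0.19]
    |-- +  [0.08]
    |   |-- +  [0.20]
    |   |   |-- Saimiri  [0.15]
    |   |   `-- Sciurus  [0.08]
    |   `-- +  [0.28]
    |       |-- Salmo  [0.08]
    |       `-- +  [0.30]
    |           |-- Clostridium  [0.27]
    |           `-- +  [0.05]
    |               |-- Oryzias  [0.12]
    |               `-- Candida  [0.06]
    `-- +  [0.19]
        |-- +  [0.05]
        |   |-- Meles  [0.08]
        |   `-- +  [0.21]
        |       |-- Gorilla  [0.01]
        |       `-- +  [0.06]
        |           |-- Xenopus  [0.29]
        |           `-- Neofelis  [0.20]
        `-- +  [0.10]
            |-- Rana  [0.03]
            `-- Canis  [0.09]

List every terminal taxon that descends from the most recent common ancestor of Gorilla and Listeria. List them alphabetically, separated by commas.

Tracing Gorilla: it sits inside (Gorilla,(Xenopus,Neofelis)).
Tracing Listeria: it sits inside (Listeria,Yersinia).
The smallest clade enclosing both is the whole tree (their MRCA is the root), so the answer is all 20 tips in alphabetical order.

Anopheles, Candida, Canis, Clostridium, Danio, Gorilla, Listeria, Meles, Neofelis, Oncorhynchus, Oryzias, Panthera, Rana, Saimiri, Salmo, Sciurus, Tremarctos, Turdus, Xenopus, Yersinia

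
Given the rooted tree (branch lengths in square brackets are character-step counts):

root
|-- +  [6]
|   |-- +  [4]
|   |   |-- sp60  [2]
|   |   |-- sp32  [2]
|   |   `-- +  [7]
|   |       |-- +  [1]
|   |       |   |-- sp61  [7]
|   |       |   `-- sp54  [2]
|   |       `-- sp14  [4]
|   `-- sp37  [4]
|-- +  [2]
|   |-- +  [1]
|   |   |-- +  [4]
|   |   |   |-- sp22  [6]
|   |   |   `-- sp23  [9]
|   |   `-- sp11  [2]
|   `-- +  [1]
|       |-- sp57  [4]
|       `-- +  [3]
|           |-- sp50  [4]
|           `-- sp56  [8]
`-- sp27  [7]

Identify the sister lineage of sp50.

sp56

sp50 attaches to the tree at the node subtending (sp50,sp56).
The other lineage descending from that same node — the sister group — is the single tip sp56.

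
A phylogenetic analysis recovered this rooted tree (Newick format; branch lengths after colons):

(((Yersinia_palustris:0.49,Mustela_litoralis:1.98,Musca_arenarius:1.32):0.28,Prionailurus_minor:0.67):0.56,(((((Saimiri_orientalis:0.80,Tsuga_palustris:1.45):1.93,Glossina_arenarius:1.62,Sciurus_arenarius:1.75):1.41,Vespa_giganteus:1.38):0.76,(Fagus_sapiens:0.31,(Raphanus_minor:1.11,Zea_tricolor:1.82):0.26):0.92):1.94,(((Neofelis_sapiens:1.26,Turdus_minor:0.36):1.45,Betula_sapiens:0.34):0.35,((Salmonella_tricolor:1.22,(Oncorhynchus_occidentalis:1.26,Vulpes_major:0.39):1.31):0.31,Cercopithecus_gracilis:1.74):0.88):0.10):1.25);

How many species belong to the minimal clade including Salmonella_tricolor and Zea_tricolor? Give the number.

The MRCA of Salmonella_tricolor and Zea_tricolor is the node subtending (((((Saimiri_orientalis,Tsuga_palustris),Glossina_arenarius,Sciurus_arenarius),Vespa_giganteus),(Fagus_sapiens,(Raphanus_minor,Zea_tricolor))),(((Neofelis_sapiens,Turdus_minor),Betula_sapiens),((Salmonella_tricolor,(Oncorhynchus_occidentalis,Vulpes_major)),Cercopithecus_gracilis))).
That clade contains 15 terminal taxa: Betula_sapiens, Cercopithecus_gracilis, Fagus_sapiens, Glossina_arenarius, Neofelis_sapiens, Oncorhynchus_occidentalis, Raphanus_minor, Saimiri_orientalis, Salmonella_tricolor, Sciurus_arenarius, Tsuga_palustris, Turdus_minor, Vespa_giganteus, Vulpes_major, Zea_tricolor.

15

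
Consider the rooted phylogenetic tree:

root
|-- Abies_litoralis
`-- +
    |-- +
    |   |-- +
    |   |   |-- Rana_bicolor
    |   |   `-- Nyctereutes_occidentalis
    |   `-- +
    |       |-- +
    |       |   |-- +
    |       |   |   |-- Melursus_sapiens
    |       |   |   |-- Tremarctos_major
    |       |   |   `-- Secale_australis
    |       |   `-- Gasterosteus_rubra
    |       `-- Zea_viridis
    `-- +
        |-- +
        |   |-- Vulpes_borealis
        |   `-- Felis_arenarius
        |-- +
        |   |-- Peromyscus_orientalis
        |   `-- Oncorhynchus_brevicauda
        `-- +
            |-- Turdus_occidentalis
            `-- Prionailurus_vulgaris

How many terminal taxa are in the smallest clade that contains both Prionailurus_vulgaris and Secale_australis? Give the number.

The MRCA of Prionailurus_vulgaris and Secale_australis is the node subtending (((Rana_bicolor,Nyctereutes_occidentalis),(((Melursus_sapiens,Tremarctos_major,Secale_australis),Gasterosteus_rubra),Zea_viridis)),((Vulpes_borealis,Felis_arenarius),(Peromyscus_orientalis,Oncorhynchus_brevicauda),(Turdus_occidentalis,Prionailurus_vulgaris))).
That clade contains 13 terminal taxa: Felis_arenarius, Gasterosteus_rubra, Melursus_sapiens, Nyctereutes_occidentalis, Oncorhynchus_brevicauda, Peromyscus_orientalis, Prionailurus_vulgaris, Rana_bicolor, Secale_australis, Tremarctos_major, Turdus_occidentalis, Vulpes_borealis, Zea_viridis.

13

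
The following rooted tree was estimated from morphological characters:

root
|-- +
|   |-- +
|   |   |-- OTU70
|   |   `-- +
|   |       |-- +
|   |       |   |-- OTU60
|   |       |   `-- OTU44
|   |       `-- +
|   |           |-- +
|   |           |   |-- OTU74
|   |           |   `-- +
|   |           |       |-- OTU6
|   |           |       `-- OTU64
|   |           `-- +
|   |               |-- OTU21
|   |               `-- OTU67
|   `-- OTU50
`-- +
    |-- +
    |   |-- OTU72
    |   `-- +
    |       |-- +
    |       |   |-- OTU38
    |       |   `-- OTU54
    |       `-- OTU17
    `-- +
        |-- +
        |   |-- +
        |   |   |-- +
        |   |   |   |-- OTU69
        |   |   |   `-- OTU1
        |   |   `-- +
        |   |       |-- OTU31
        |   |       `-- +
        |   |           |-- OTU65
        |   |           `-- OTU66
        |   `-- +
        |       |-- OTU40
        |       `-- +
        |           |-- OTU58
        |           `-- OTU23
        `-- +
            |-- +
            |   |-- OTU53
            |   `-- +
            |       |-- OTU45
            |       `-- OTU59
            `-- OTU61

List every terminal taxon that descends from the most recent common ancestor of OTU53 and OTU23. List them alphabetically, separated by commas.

Tracing OTU53: it sits inside (OTU53,(OTU45,OTU59)).
Tracing OTU23: it sits inside (OTU58,OTU23).
The smallest clade enclosing both is ((((OTU69,OTU1),(OTU31,(OTU65,OTU66))),(OTU40,(OTU58,OTU23))),((OTU53,(OTU45,OTU59)),OTU61)); the answer is its 12 terminal taxa in alphabetical order.

OTU1, OTU23, OTU31, OTU40, OTU45, OTU53, OTU58, OTU59, OTU61, OTU65, OTU66, OTU69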